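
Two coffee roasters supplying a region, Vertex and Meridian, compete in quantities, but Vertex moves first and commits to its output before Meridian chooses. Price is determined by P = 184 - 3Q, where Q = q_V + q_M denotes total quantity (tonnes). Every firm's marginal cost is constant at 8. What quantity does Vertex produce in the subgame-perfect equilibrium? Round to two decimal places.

Solve by backward induction. Given q_V, the follower Meridian maximises π_M = (184 - 3q_V - 3q_M)q_M - 8q_M.
∂π_M/∂q_M = 176 - 3q_V - 6q_M = 0 gives the reaction function q_M = (176 - 3q_V)/6.
Vertex substitutes q_M(q_V) into its own profit: π_V = q_V(184 - 3q_V - (176 - 3q_V)/2) - 8q_V = (96 - (3/2)q_V)q_V - 8q_V.
Maximising: ∂π_V/∂q_V = 88 - 3q_V = 0, giving q_V = 88/3.
Then q_M = (176 - 3·(88/3))/6 = 44/3.

29.33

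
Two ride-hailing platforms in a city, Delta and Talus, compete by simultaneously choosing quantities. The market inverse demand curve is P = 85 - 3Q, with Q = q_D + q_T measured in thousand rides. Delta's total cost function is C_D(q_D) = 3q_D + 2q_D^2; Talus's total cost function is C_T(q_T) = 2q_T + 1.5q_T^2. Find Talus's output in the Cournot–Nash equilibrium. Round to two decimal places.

Delta's profit: π_D = (85 - 3Q)q_D - (3q_D + 2q_D²). Setting ∂π_D/∂q_D = 0: 82 - 10q_D - 3(q_T) = 0.
Talus's first-order condition: 83 - 9q_T - 3(q_D) = 0.
Best responses: q_D = (82 - 3q_T)/10, q_T = (83 - 3q_D)/9.
Solving the pair: q_D = 163/27, q_T = 584/81.

7.21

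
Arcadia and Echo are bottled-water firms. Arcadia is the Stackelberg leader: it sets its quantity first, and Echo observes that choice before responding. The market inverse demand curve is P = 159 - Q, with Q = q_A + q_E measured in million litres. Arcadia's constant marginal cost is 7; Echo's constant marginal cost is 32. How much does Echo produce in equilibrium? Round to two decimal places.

19.25

Solve by backward induction. Given q_A, the follower Echo maximises π_E = (159 - q_A - q_E)q_E - 32q_E.
Follower FOC: 127 - q_A - 2q_E = 0, so q_E(q_A) = (127 - q_A)/2.
The leader anticipates this reaction. Substituting into P = 159 - Q gives P = 191/2 - (1/2)q_A, so π_A = (191/2 - (1/2)q_A)q_A - 7q_A.
Leader FOC: 177/2 - q_A = 0, so q_A = 177/2.
Then q_E = (127 - 177/2)/2 = 77/4.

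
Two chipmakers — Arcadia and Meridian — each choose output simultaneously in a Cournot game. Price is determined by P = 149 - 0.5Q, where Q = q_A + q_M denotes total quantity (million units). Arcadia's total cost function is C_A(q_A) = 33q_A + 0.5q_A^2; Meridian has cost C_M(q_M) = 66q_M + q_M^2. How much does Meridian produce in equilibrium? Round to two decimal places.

18.78

Arcadia's profit: π_A = (149 - 0.5Q)q_A - (33q_A + (1/2)q_A²). Setting ∂π_A/∂q_A = 0: 116 - 2q_A - (1/2)(q_M) = 0.
Meridian's profit: π_M = (149 - 0.5Q)q_M - (66q_M + q_M²). Setting ∂π_M/∂q_M = 0: 83 - 3q_M - (1/2)(q_A) = 0.
Rearranging gives the reaction functions q_A = (116 - (1/2)q_M)/2 and q_M = (83 - (1/2)q_A)/3.
Solving the pair: q_A = 1226/23, q_M = 432/23.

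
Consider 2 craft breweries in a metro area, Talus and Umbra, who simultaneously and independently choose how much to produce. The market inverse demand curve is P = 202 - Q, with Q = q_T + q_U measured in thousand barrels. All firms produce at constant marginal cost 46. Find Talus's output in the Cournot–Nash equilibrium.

52

Each firm earns π_i = (202 - Q)q_i - 46q_i.
Setting ∂π_i/∂q_i = 0 with rivals' quantities fixed: 156 - 2q_i - q_j = 0.
With identical firms every q_j equals q_i, so q_j = q_i and 156 = 3q_i, giving q_i = 52.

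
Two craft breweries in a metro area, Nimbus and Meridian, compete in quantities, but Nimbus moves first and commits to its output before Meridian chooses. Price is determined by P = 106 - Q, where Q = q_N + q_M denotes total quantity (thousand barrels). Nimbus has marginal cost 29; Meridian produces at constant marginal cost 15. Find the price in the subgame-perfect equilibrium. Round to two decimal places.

The follower Meridian best-responds to any q_N: π_M = (106 - Q)q_M - 15q_M.
Setting the follower's marginal profit to zero, 91 - q_N - 2q_M = 0, i.e. q_M = (91 - q_N)/2.
The leader anticipates this reaction. Substituting into P = 106 - Q gives P = 121/2 - (1/2)q_N, so π_N = (121/2 - (1/2)q_N)q_N - 29q_N.
Leader FOC: 63/2 - q_N = 0, so q_N = 63/2.
Then q_M = (91 - 63/2)/2 = 119/4.
Total output Q = 245/4, so price P = 106 - 245/4 = 179/4.

44.75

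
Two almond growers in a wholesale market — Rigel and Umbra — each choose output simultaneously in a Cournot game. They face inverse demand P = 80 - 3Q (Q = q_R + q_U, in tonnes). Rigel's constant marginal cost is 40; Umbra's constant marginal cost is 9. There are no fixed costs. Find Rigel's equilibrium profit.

Rigel's profit: π_R = (80 - 3Q)q_R - (40q_R). Setting ∂π_R/∂q_R = 0: 40 - 6q_R - 3(q_U) = 0.
Umbra's first-order condition: 71 - 6q_U - 3(q_R) = 0.
Rearranging gives the reaction functions q_R = (40 - 3q_U)/6 and q_U = (71 - 3q_R)/6.
Solving the pair: q_R = 1, q_U = 34/3.
Price P = 80 - 3·(37/3) = 43.
Rigel's profit: (43 - 40)·1 = 3.

3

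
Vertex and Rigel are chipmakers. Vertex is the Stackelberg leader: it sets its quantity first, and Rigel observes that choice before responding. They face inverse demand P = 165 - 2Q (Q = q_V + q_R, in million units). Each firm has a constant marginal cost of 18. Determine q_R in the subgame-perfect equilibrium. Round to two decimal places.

The follower Rigel best-responds to any q_V: π_R = (165 - 2Q)q_R - 18q_R.
Setting the follower's marginal profit to zero, 147 - 2q_V - 4q_R = 0, i.e. q_R = (147 - 2q_V)/4.
The leader anticipates this reaction. Substituting into P = 165 - 2Q gives P = 183/2 - q_V, so π_V = (183/2 - q_V)q_V - 18q_V.
Leader FOC: 147/2 - 2q_V = 0, so q_V = 147/4.
Then q_R = (147 - 2·(147/4))/4 = 147/8.

18.38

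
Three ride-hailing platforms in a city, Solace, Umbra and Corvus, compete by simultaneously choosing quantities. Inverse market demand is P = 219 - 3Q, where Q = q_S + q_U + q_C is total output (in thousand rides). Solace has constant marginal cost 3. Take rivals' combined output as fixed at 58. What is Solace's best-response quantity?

With rivals' combined output fixed at 58, Solace's profit is π_S = (219 - 3·58 - 3q_S)q_S - (3q_S) = (45 - 3q_S)q_S - (3q_S).
∂π_S/∂q_S = 42 - 6q_S = 0, so q_S = 7.

7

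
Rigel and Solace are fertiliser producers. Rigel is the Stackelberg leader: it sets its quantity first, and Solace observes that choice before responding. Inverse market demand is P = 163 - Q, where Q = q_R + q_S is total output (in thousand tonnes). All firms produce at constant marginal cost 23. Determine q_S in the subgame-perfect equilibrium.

35

Solve by backward induction. Given q_R, the follower Solace maximises π_S = (163 - q_R - q_S)q_S - 23q_S.
∂π_S/∂q_S = 140 - q_R - 2q_S = 0 gives the reaction function q_S = (140 - q_R)/2.
Rigel substitutes q_S(q_R) into its own profit: π_R = q_R(163 - q_R - (140 - q_R)/2) - 23q_R = (93 - (1/2)q_R)q_R - 23q_R.
The leader's first-order condition 70 - q_R = 0 yields q_R = 70.
Then q_S = (140 - 70)/2 = 35.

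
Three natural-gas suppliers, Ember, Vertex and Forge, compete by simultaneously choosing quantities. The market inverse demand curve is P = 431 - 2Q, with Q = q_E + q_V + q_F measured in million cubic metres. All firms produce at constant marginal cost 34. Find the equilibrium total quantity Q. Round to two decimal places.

A representative firm's profit is π_i = q_i(431 - 2Q) - 34q_i.
First-order condition (treating rivals' output as given): 397 - 4q_i - 2·Σ_{j≠i} q_j = 0.
With identical firms every q_j equals q_i, so Σ_{j≠i} q_j = 2q_i and 397 = 8q_i, giving q_i = 397/8.
Total output Q = 397/8 + 397/8 + 397/8 = 1191/8.

148.88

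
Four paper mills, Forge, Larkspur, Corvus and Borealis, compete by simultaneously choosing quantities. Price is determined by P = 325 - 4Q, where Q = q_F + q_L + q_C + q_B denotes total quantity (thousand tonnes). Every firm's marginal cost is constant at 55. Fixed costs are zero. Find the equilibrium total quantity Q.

A representative firm's profit is π_i = q_i(325 - 4Q) - 55q_i.
Setting ∂π_i/∂q_i = 0 with rivals' quantities fixed: 270 - 8q_i - 4·Σ_{j≠i} q_j = 0.
With identical firms every q_j equals q_i, so Σ_{j≠i} q_j = 3q_i and 270 = 20q_i, giving q_i = 27/2.
Total output Q = 27/2 + 27/2 + 27/2 + 27/2 = 54.

54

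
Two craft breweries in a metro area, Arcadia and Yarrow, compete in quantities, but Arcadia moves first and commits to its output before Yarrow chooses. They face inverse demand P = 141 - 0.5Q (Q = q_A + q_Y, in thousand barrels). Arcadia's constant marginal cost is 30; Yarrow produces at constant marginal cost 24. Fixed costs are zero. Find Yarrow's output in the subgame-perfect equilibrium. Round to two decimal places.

64.50

Solve by backward induction. Given q_A, the follower Yarrow maximises π_Y = (141 - (1/2)q_A - (1/2)q_Y)q_Y - 24q_Y.
Follower FOC: 117 - (1/2)q_A - q_Y = 0, so q_Y(q_A) = (117 - (1/2)q_A).
The leader anticipates this reaction. Substituting into P = 141 - 0.5Q gives P = 165/2 - (1/4)q_A, so π_A = (165/2 - (1/4)q_A)q_A - 30q_A.
The leader's first-order condition 105/2 - (1/2)q_A = 0 yields q_A = 105.
Then q_Y = (117 - (1/2)·105) = 129/2.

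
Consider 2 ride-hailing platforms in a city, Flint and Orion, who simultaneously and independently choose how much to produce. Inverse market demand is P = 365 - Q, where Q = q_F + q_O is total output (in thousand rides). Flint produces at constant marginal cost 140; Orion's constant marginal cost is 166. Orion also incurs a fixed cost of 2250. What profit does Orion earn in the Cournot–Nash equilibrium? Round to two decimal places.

1075.44

Flint's profit: π_F = (365 - Q)q_F - (140q_F). Setting ∂π_F/∂q_F = 0: 225 - 2q_F - (q_O) = 0.
Orion's profit: π_O = (365 - Q)q_O - (166q_O). Setting ∂π_O/∂q_O = 0: 199 - 2q_O - (q_F) = 0.
Rearranging gives the reaction functions q_F = (225 - q_O)/2 and q_O = (199 - q_F)/2.
Solving the pair: q_F = 251/3, q_O = 173/3.
Price P = 365 - 424/3 = 671/3.
Orion's profit: (671/3 - 166)·(173/3) - 2250 = 1075.4444.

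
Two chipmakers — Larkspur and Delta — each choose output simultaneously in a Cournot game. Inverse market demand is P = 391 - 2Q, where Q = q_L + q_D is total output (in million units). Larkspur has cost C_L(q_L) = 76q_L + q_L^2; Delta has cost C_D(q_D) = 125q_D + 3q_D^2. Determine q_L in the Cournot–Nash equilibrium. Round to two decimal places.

Larkspur's profit: π_L = (391 - 2Q)q_L - (76q_L + q_L²). Setting ∂π_L/∂q_L = 0: 315 - 6q_L - 2(q_D) = 0.
Delta's profit: π_D = (391 - 2Q)q_D - (125q_D + 3q_D²). Setting ∂π_D/∂q_D = 0: 266 - 10q_D - 2(q_L) = 0.
So q_L = (315 - 2q_D)/6 and q_D = (266 - 2q_L)/10.
Substituting one into the other gives q_L = 187/4 and q_D = 69/4.

46.75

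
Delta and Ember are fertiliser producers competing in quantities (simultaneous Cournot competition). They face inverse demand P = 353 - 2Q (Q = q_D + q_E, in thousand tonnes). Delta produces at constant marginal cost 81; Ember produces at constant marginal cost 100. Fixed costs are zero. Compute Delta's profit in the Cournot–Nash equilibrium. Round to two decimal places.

Delta's profit: π_D = (353 - 2Q)q_D - (81q_D). Setting ∂π_D/∂q_D = 0: 272 - 4q_D - 2(q_E) = 0.
Ember's first-order condition: 253 - 4q_E - 2(q_D) = 0.
So q_D = (272 - 2q_E)/4 and q_E = (253 - 2q_D)/4.
Substituting one into the other gives q_D = 97/2 and q_E = 39.
Price P = 353 - 2·(175/2) = 178.
Delta's profit: (178 - 81)·(97/2) = 4704.5000.

4704.50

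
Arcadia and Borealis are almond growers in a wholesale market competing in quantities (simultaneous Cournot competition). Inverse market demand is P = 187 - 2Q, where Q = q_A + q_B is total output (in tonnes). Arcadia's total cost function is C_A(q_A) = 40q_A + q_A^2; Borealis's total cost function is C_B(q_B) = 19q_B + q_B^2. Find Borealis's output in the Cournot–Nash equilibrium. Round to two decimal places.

22.31

Arcadia's profit: π_A = (187 - 2Q)q_A - (40q_A + q_A²). Setting ∂π_A/∂q_A = 0: 147 - 6q_A - 2(q_B) = 0.
Borealis's first-order condition: 168 - 6q_B - 2(q_A) = 0.
Rearranging gives the reaction functions q_A = (147 - 2q_B)/6 and q_B = (168 - 2q_A)/6.
Substituting one into the other gives q_A = 273/16 and q_B = 357/16.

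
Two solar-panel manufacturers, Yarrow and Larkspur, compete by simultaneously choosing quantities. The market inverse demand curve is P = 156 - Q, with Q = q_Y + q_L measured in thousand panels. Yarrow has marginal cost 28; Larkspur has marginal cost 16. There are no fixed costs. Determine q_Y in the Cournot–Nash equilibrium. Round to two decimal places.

38.67

Yarrow's profit: π_Y = (156 - Q)q_Y - (28q_Y). Setting ∂π_Y/∂q_Y = 0: 128 - 2q_Y - (q_L) = 0.
Larkspur's profit: π_L = (156 - Q)q_L - (16q_L). Setting ∂π_L/∂q_L = 0: 140 - 2q_L - (q_Y) = 0.
Best responses: q_Y = (128 - q_L)/2, q_L = (140 - q_Y)/2.
Solving the pair: q_Y = 116/3, q_L = 152/3.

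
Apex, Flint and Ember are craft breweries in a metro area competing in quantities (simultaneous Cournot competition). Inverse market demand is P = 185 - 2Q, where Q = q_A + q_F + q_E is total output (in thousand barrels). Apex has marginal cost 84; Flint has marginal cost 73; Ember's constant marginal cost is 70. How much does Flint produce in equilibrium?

Apex's profit: π_A = (185 - 2Q)q_A - (84q_A). Setting ∂π_A/∂q_A = 0: 101 - 4q_A - 2(q_F + q_E) = 0.
Flint's first-order condition: 112 - 4q_F - 2(q_A + q_E) = 0.
Ember's profit: π_E = (185 - 2Q)q_E - (70q_E). Setting ∂π_E/∂q_E = 0: 115 - 4q_E - 2(q_A + q_F) = 0.
Summing all 3 equations gives 328 − 8Q = 0, hence Q = 41.
Back-substituting: q_A = (101 − 82)/2 = 19/2, q_F = (112 − 82)/2 = 15, q_E = (115 − 82)/2 = 33/2.

15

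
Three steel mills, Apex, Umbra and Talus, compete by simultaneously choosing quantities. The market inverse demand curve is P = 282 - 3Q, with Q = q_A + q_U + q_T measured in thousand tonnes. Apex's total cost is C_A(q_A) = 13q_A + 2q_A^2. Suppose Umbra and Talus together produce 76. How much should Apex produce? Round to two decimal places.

With rivals' combined output fixed at 76, Apex's profit is π_A = (282 - 3·76 - 3q_A)q_A - (13q_A + 2q_A²) = (54 - 3q_A)q_A - (13q_A + 2q_A²).
∂π_A/∂q_A = 41 - 10q_A = 0, so q_A = 41/10.

4.10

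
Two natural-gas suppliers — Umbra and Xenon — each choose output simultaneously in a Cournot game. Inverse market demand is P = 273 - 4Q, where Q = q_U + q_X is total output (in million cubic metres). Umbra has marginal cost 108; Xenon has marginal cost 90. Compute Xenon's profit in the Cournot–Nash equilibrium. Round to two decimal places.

Umbra's profit: π_U = (273 - 4Q)q_U - (108q_U). Setting ∂π_U/∂q_U = 0: 165 - 8q_U - 4(q_X) = 0.
Xenon's first-order condition: 183 - 8q_X - 4(q_U) = 0.
Best responses: q_U = (165 - 4q_X)/8, q_X = (183 - 4q_U)/8.
Solving the pair: q_U = 49/4, q_X = 67/4.
Price P = 273 - 4·29 = 157.
Xenon's profit: (157 - 90)·(67/4) = 1122.2500.

1122.25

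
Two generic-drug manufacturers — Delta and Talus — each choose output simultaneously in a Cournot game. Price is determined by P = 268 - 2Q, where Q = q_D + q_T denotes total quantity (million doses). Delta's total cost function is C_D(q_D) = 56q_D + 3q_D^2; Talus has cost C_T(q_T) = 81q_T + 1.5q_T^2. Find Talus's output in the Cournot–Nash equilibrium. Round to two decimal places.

21.91

Delta's profit: π_D = (268 - 2Q)q_D - (56q_D + 3q_D²). Setting ∂π_D/∂q_D = 0: 212 - 10q_D - 2(q_T) = 0.
Talus's first-order condition: 187 - 7q_T - 2(q_D) = 0.
So q_D = (212 - 2q_T)/10 and q_T = (187 - 2q_D)/7.
Solving the pair: q_D = 185/11, q_T = 241/11.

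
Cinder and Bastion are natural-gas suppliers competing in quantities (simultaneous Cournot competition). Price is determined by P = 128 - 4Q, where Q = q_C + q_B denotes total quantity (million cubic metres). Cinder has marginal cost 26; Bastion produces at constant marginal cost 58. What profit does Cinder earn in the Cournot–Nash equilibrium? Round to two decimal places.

Cinder's profit: π_C = (128 - 4Q)q_C - (26q_C). Setting ∂π_C/∂q_C = 0: 102 - 8q_C - 4(q_B) = 0.
Bastion's profit: π_B = (128 - 4Q)q_B - (58q_B). Setting ∂π_B/∂q_B = 0: 70 - 8q_B - 4(q_C) = 0.
So q_C = (102 - 4q_B)/8 and q_B = (70 - 4q_C)/8.
Substituting one into the other gives q_C = 67/6 and q_B = 19/6.
Price P = 128 - 4·(43/3) = 212/3.
Cinder's profit: (212/3 - 26)·(67/6) = 498.7778.

498.78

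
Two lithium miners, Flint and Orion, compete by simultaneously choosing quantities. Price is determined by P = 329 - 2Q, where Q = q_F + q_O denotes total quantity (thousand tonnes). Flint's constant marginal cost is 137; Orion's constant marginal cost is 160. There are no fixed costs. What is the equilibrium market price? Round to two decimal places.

208.67

Flint's profit: π_F = (329 - 2Q)q_F - (137q_F). Setting ∂π_F/∂q_F = 0: 192 - 4q_F - 2(q_O) = 0.
Orion's profit: π_O = (329 - 2Q)q_O - (160q_O). Setting ∂π_O/∂q_O = 0: 169 - 4q_O - 2(q_F) = 0.
Rearranging gives the reaction functions q_F = (192 - 2q_O)/4 and q_O = (169 - 2q_F)/4.
Solving the pair: q_F = 215/6, q_O = 73/3.
Total output Q = 361/6, so price P = 329 - 2·(361/6) = 626/3.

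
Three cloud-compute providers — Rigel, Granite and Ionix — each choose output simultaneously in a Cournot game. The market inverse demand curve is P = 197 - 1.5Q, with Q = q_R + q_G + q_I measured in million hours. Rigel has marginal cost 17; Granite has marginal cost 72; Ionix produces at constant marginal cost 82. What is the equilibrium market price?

92

Rigel's profit: π_R = (197 - 1.5Q)q_R - (17q_R). Setting ∂π_R/∂q_R = 0: 180 - 3q_R - (3/2)(q_G + q_I) = 0.
Granite's profit: π_G = (197 - 1.5Q)q_G - (72q_G). Setting ∂π_G/∂q_G = 0: 125 - 3q_G - (3/2)(q_R + q_I) = 0.
Ionix's profit: π_I = (197 - 1.5Q)q_I - (82q_I). Setting ∂π_I/∂q_I = 0: 115 - 3q_I - (3/2)(q_R + q_G) = 0.
Adding the 3 conditions: 420 − 3Q − 3Q = 0, i.e. Q = 70.
Back-substituting: q_R = (180 − 105)/(3/2) = 50, q_G = (125 − 105)/(3/2) = 40/3, q_I = (115 − 105)/(3/2) = 20/3.
Total output Q = 70, so price P = 197 - (3/2)·70 = 92.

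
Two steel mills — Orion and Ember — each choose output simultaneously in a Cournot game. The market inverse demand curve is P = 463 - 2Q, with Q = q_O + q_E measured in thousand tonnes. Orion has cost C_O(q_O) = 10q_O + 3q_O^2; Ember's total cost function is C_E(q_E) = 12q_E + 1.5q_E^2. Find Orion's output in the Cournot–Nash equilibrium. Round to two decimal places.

34.38

Orion's profit: π_O = (463 - 2Q)q_O - (10q_O + 3q_O²). Setting ∂π_O/∂q_O = 0: 453 - 10q_O - 2(q_E) = 0.
Ember's profit: π_E = (463 - 2Q)q_E - (12q_E + (3/2)q_E²). Setting ∂π_E/∂q_E = 0: 451 - 7q_E - 2(q_O) = 0.
Best responses: q_O = (453 - 2q_E)/10, q_E = (451 - 2q_O)/7.
Substituting one into the other gives q_O = 34.3788 and q_E = 1802/33.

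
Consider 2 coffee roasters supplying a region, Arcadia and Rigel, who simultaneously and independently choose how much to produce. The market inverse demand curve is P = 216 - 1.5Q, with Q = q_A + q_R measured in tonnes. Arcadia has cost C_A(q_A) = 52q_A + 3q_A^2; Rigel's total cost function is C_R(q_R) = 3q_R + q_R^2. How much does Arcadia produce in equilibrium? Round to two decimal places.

Arcadia's profit: π_A = (216 - 1.5Q)q_A - (52q_A + 3q_A²). Setting ∂π_A/∂q_A = 0: 164 - 9q_A - (3/2)(q_R) = 0.
Rigel's profit: π_R = (216 - 1.5Q)q_R - (3q_R + q_R²). Setting ∂π_R/∂q_R = 0: 213 - 5q_R - (3/2)(q_A) = 0.
So q_A = (164 - (3/2)q_R)/9 and q_R = (213 - (3/2)q_A)/5.
Substituting one into the other gives q_A = 11.7076 and q_R = 39.0877.

11.71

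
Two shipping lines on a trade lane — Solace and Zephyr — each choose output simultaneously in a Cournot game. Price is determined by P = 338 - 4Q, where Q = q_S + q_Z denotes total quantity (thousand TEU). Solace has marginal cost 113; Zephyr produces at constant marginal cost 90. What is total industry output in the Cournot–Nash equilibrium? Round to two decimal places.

39.42

Solace's profit: π_S = (338 - 4Q)q_S - (113q_S). Setting ∂π_S/∂q_S = 0: 225 - 8q_S - 4(q_Z) = 0.
Zephyr's profit: π_Z = (338 - 4Q)q_Z - (90q_Z). Setting ∂π_Z/∂q_Z = 0: 248 - 8q_Z - 4(q_S) = 0.
So q_S = (225 - 4q_Z)/8 and q_Z = (248 - 4q_S)/8.
Solving the pair: q_S = 101/6, q_Z = 271/12.
Total output Q = 101/6 + 271/12 = 473/12.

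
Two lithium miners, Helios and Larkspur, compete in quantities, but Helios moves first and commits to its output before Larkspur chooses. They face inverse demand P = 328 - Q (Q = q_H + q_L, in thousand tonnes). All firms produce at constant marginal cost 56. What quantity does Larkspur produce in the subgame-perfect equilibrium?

68

Solve by backward induction. Given q_H, the follower Larkspur maximises π_L = (328 - q_H - q_L)q_L - 56q_L.
Follower FOC: 272 - q_H - 2q_L = 0, so q_L(q_H) = (272 - q_H)/2.
The leader anticipates this reaction. Substituting into P = 328 - Q gives P = 192 - (1/2)q_H, so π_H = (192 - (1/2)q_H)q_H - 56q_H.
Leader FOC: 136 - q_H = 0, so q_H = 136.
Then q_L = (272 - 136)/2 = 68.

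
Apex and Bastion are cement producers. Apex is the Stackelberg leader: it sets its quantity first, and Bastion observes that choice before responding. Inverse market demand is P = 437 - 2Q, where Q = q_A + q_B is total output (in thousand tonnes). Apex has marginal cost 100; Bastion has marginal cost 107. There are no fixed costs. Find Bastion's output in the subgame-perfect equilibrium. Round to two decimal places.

39.50

The follower Bastion best-responds to any q_A: π_B = (437 - 2Q)q_B - 107q_B.
∂π_B/∂q_B = 330 - 2q_A - 4q_B = 0 gives the reaction function q_B = (330 - 2q_A)/4.
Apex substitutes q_B(q_A) into its own profit: π_A = q_A(437 - 2q_A - (330 - 2q_A)/2) - 100q_A = (272 - q_A)q_A - 100q_A.
Leader FOC: 172 - 2q_A = 0, so q_A = 86.
Then q_B = (330 - 2·86)/4 = 79/2.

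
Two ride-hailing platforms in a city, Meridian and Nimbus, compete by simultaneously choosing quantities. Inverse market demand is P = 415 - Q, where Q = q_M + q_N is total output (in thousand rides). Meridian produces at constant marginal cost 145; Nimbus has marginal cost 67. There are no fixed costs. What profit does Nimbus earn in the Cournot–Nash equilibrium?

Meridian's profit: π_M = (415 - Q)q_M - (145q_M). Setting ∂π_M/∂q_M = 0: 270 - 2q_M - (q_N) = 0.
Nimbus's first-order condition: 348 - 2q_N - (q_M) = 0.
Rearranging gives the reaction functions q_M = (270 - q_N)/2 and q_N = (348 - q_M)/2.
Substituting one into the other gives q_M = 64 and q_N = 142.
Price P = 415 - 206 = 209.
Nimbus's profit: (209 - 67)·142 = 20164.

20164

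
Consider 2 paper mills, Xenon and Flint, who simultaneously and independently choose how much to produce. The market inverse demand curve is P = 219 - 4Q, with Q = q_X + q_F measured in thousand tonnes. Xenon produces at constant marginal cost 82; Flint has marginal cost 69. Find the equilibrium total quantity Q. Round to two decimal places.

Xenon's profit: π_X = (219 - 4Q)q_X - (82q_X). Setting ∂π_X/∂q_X = 0: 137 - 8q_X - 4(q_F) = 0.
Flint's first-order condition: 150 - 8q_F - 4(q_X) = 0.
Best responses: q_X = (137 - 4q_F)/8, q_F = (150 - 4q_X)/8.
Solving the pair: q_X = 31/3, q_F = 163/12.
Total output Q = 31/3 + 163/12 = 287/12.

23.92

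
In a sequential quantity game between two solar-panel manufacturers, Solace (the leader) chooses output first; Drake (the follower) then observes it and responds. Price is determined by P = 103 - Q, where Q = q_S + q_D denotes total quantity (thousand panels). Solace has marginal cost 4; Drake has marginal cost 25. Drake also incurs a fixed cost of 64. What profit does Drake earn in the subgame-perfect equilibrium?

Solve by backward induction. Given q_S, the follower Drake maximises π_D = (103 - q_S - q_D)q_D - 25q_D.
Setting the follower's marginal profit to zero, 78 - q_S - 2q_D = 0, i.e. q_D = (78 - q_S)/2.
Solace substitutes q_D(q_S) into its own profit: π_S = q_S(103 - q_S - (78 - q_S)/2) - 4q_S = (64 - (1/2)q_S)q_S - 4q_S.
Maximising: ∂π_S/∂q_S = 60 - q_S = 0, giving q_S = 60.
Then q_D = (78 - 60)/2 = 9.
Price P = 103 - 69 = 34.
Drake's profit: (34 - 25)·9 - 64 = 17.

17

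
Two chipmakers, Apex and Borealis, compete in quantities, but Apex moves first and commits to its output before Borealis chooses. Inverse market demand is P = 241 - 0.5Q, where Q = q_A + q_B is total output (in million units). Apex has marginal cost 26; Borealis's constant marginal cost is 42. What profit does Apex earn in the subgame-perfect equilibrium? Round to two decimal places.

13340.25

The follower Borealis best-responds to any q_A: π_B = (241 - 0.5Q)q_B - 42q_B.
Follower FOC: 199 - (1/2)q_A - q_B = 0, so q_B(q_A) = (199 - (1/2)q_A).
Apex substitutes q_B(q_A) into its own profit: π_A = q_A(241 - (1/2)q_A - (199 - (1/2)q_A)/2) - 26q_A = (283/2 - (1/4)q_A)q_A - 26q_A.
Leader FOC: 231/2 - (1/2)q_A = 0, so q_A = 231.
Then q_B = (199 - (1/2)·231) = 167/2.
Price P = 241 - (1/2)·(629/2) = 335/4.
Apex's profit: (335/4 - 26)·231 = 13340.2500.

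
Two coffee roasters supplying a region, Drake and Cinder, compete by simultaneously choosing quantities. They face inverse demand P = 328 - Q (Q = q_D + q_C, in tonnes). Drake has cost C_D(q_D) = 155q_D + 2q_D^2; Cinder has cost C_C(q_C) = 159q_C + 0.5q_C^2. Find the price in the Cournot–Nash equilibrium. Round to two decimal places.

Drake's profit: π_D = (328 - Q)q_D - (155q_D + 2q_D²). Setting ∂π_D/∂q_D = 0: 173 - 6q_D - (q_C) = 0.
Cinder's first-order condition: 169 - 3q_C - (q_D) = 0.
Rearranging gives the reaction functions q_D = (173 - q_C)/6 and q_C = (169 - q_D)/3.
Substituting one into the other gives q_D = 350/17 and q_C = 841/17.
Total output Q = 1191/17, so price P = 328 - 1191/17 = 257.9412.

257.94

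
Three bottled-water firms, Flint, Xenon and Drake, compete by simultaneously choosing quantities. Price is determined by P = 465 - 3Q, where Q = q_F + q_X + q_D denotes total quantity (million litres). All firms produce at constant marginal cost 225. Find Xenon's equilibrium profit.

A representative firm's profit is π_i = q_i(465 - 3Q) - 225q_i.
First-order condition (treating rivals' output as given): 240 - 6q_i - 3·Σ_{j≠i} q_j = 0.
With identical firms every q_j equals q_i, so Σ_{j≠i} q_j = 2q_i and 240 = 12q_i, giving q_i = 20.
Price P = 465 - 3·60 = 285.
Xenon's profit: (285 - 225)·20 = 1200.

1200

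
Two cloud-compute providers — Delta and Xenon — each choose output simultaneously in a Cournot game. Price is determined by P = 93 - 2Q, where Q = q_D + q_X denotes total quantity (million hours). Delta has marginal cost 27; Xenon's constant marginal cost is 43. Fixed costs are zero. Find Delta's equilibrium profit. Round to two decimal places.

Delta's profit: π_D = (93 - 2Q)q_D - (27q_D). Setting ∂π_D/∂q_D = 0: 66 - 4q_D - 2(q_X) = 0.
Xenon's first-order condition: 50 - 4q_X - 2(q_D) = 0.
Rearranging gives the reaction functions q_D = (66 - 2q_X)/4 and q_X = (50 - 2q_D)/4.
Solving the pair: q_D = 41/3, q_X = 17/3.
Price P = 93 - 2·(58/3) = 163/3.
Delta's profit: (163/3 - 27)·(41/3) = 373.5556.

373.56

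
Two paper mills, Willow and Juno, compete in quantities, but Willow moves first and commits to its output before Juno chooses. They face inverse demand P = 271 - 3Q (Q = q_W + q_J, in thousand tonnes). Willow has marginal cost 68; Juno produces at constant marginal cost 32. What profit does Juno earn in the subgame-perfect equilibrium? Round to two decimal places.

Solve by backward induction. Given q_W, the follower Juno maximises π_J = (271 - 3q_W - 3q_J)q_J - 32q_J.
Follower FOC: 239 - 3q_W - 6q_J = 0, so q_J(q_W) = (239 - 3q_W)/6.
The leader anticipates this reaction. Substituting into P = 271 - 3Q gives P = 303/2 - (3/2)q_W, so π_W = (303/2 - (3/2)q_W)q_W - 68q_W.
Maximising: ∂π_W/∂q_W = 167/2 - 3q_W = 0, giving q_W = 167/6.
Then q_J = (239 - 3·(167/6))/6 = 311/12.
Price P = 271 - 3·(215/4) = 439/4.
Juno's profit: (439/4 - 32)·(311/12) = 2015.0208.

2015.02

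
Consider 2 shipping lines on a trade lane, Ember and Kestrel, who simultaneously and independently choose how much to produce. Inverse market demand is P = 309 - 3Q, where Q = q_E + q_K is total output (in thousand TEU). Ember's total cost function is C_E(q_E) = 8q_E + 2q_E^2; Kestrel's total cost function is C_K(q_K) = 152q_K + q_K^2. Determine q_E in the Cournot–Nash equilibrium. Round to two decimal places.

27.28

Ember's profit: π_E = (309 - 3Q)q_E - (8q_E + 2q_E²). Setting ∂π_E/∂q_E = 0: 301 - 10q_E - 3(q_K) = 0.
Kestrel's first-order condition: 157 - 8q_K - 3(q_E) = 0.
Best responses: q_E = (301 - 3q_K)/10, q_K = (157 - 3q_E)/8.
Substituting one into the other gives q_E = 1937/71 and q_K = 667/71.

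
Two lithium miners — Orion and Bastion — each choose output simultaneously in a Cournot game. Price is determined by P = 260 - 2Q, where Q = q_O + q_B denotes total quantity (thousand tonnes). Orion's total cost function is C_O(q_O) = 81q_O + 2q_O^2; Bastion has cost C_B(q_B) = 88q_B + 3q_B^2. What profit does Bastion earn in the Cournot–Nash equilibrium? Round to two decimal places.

897.09

Orion's profit: π_O = (260 - 2Q)q_O - (81q_O + 2q_O²). Setting ∂π_O/∂q_O = 0: 179 - 8q_O - 2(q_B) = 0.
Bastion's profit: π_B = (260 - 2Q)q_B - (88q_B + 3q_B²). Setting ∂π_B/∂q_B = 0: 172 - 10q_B - 2(q_O) = 0.
Best responses: q_O = (179 - 2q_B)/8, q_B = (172 - 2q_O)/10.
Solving the pair: q_O = 723/38, q_B = 509/38.
Price P = 260 - 2·(616/19) = 195.1579.
Bastion's profit: 195.1579·(509/38) - 88·(509/38) - 3(509/38)² = 897.0949.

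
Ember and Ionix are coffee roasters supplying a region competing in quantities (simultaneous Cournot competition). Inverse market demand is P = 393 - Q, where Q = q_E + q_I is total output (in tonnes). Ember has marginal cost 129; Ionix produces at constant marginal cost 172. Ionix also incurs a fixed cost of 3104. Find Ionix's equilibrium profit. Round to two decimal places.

Ember's profit: π_E = (393 - Q)q_E - (129q_E). Setting ∂π_E/∂q_E = 0: 264 - 2q_E - (q_I) = 0.
Ionix's first-order condition: 221 - 2q_I - (q_E) = 0.
Best responses: q_E = (264 - q_I)/2, q_I = (221 - q_E)/2.
Substituting one into the other gives q_E = 307/3 and q_I = 178/3.
Price P = 393 - 485/3 = 694/3.
Ionix's profit: (694/3 - 172)·(178/3) - 3104 = 416.4444.

416.44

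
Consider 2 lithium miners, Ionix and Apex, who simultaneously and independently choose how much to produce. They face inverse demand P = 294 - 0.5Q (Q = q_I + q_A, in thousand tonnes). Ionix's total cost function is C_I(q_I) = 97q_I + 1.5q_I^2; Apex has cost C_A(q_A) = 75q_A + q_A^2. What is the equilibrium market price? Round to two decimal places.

Ionix's profit: π_I = (294 - 0.5Q)q_I - (97q_I + (3/2)q_I²). Setting ∂π_I/∂q_I = 0: 197 - 4q_I - (1/2)(q_A) = 0.
Apex's profit: π_A = (294 - 0.5Q)q_A - (75q_A + q_A²). Setting ∂π_A/∂q_A = 0: 219 - 3q_A - (1/2)(q_I) = 0.
Best responses: q_I = (197 - (1/2)q_A)/4, q_A = (219 - (1/2)q_I)/3.
Solving the pair: q_I = 1926/47, q_A = 66.1702.
Total output Q = 107.1489, so price P = 294 - (1/2)·107.1489 = 240.4255.

240.43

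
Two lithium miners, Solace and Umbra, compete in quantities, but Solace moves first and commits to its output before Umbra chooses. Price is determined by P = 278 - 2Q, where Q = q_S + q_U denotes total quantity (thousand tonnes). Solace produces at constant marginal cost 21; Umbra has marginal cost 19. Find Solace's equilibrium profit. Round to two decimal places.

The follower Umbra best-responds to any q_S: π_U = (278 - 2Q)q_U - 19q_U.
∂π_U/∂q_U = 259 - 2q_S - 4q_U = 0 gives the reaction function q_U = (259 - 2q_S)/4.
The leader anticipates this reaction. Substituting into P = 278 - 2Q gives P = 297/2 - q_S, so π_S = (297/2 - q_S)q_S - 21q_S.
The leader's first-order condition 255/2 - 2q_S = 0 yields q_S = 255/4.
Then q_U = (259 - 2·(255/4))/4 = 263/8.
Price P = 278 - 2·(773/8) = 339/4.
Solace's profit: (339/4 - 21)·(255/4) = 4064.0625.

4064.06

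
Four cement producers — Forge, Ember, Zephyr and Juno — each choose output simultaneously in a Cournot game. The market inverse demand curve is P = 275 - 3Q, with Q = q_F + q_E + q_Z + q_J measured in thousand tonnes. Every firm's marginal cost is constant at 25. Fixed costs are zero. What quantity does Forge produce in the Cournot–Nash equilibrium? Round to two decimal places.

16.67

A representative firm's profit is π_i = q_i(275 - 3Q) - 25q_i.
Setting ∂π_i/∂q_i = 0 with rivals' quantities fixed: 250 - 6q_i - 3·Σ_{j≠i} q_j = 0.
With identical firms every q_j equals q_i, so Σ_{j≠i} q_j = 3q_i and 250 = 15q_i, giving q_i = 50/3.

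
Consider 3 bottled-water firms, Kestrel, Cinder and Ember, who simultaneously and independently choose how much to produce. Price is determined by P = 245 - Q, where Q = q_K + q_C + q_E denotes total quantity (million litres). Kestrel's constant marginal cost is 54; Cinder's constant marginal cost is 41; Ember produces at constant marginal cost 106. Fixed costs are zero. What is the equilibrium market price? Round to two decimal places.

111.50

Kestrel's profit: π_K = (245 - Q)q_K - (54q_K). Setting ∂π_K/∂q_K = 0: 191 - 2q_K - (q_C + q_E) = 0.
Cinder's first-order condition: 204 - 2q_C - (q_K + q_E) = 0.
Ember's first-order condition: 139 - 2q_E - (q_K + q_C) = 0.
Adding the 3 first-order conditions: 534 − 4Q = 0, so Q = 267/2.
Back-substituting: q_K = (191 − 267/2) = 115/2, q_C = (204 − 267/2) = 141/2, q_E = (139 − 267/2) = 11/2.
Total output Q = 267/2, so price P = 245 - 267/2 = 223/2.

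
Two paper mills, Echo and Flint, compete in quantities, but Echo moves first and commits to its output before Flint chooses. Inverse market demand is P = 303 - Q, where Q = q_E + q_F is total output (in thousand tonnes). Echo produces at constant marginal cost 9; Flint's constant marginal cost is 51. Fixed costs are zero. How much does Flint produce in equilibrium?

42

The follower Flint best-responds to any q_E: π_F = (303 - Q)q_F - 51q_F.
Follower FOC: 252 - q_E - 2q_F = 0, so q_F(q_E) = (252 - q_E)/2.
The leader anticipates this reaction. Substituting into P = 303 - Q gives P = 177 - (1/2)q_E, so π_E = (177 - (1/2)q_E)q_E - 9q_E.
The leader's first-order condition 168 - q_E = 0 yields q_E = 168.
Then q_F = (252 - 168)/2 = 42.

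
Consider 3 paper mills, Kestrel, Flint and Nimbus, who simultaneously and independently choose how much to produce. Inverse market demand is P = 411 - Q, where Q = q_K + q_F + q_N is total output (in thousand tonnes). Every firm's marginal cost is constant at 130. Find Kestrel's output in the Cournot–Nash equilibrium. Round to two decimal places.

70.25

Each firm earns π_i = (411 - Q)q_i - 130q_i.
First-order condition (treating rivals' output as given): 281 - 2q_i - Σ_{j≠i} q_j = 0.
With identical firms every q_j equals q_i, so Σ_{j≠i} q_j = 2q_i and 281 = 4q_i, giving q_i = 281/4.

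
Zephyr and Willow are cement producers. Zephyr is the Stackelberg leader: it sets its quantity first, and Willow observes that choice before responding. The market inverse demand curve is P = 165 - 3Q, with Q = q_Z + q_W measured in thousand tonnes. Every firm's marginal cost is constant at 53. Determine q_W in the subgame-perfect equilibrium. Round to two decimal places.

9.33

Solve by backward induction. Given q_Z, the follower Willow maximises π_W = (165 - 3q_Z - 3q_W)q_W - 53q_W.
∂π_W/∂q_W = 112 - 3q_Z - 6q_W = 0 gives the reaction function q_W = (112 - 3q_Z)/6.
Zephyr substitutes q_W(q_Z) into its own profit: π_Z = q_Z(165 - 3q_Z - (112 - 3q_Z)/2) - 53q_Z = (109 - (3/2)q_Z)q_Z - 53q_Z.
The leader's first-order condition 56 - 3q_Z = 0 yields q_Z = 56/3.
Then q_W = (112 - 3·(56/3))/6 = 28/3.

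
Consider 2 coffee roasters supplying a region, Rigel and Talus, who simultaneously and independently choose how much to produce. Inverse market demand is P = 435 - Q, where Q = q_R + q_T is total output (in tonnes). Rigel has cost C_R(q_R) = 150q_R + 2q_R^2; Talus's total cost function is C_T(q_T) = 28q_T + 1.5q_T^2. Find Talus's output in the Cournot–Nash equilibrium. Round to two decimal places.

Rigel's profit: π_R = (435 - Q)q_R - (150q_R + 2q_R²). Setting ∂π_R/∂q_R = 0: 285 - 6q_R - (q_T) = 0.
Talus's first-order condition: 407 - 5q_T - (q_R) = 0.
Rearranging gives the reaction functions q_R = (285 - q_T)/6 and q_T = (407 - q_R)/5.
Substituting one into the other gives q_R = 1018/29 and q_T = 74.3793.

74.38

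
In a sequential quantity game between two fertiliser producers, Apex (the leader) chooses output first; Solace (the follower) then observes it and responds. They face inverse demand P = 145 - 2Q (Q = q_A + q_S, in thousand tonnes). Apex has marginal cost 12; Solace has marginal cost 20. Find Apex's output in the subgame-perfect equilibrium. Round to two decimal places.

Solve by backward induction. Given q_A, the follower Solace maximises π_S = (145 - 2q_A - 2q_S)q_S - 20q_S.
∂π_S/∂q_S = 125 - 2q_A - 4q_S = 0 gives the reaction function q_S = (125 - 2q_A)/4.
Apex substitutes q_S(q_A) into its own profit: π_A = q_A(145 - 2q_A - (125 - 2q_A)/2) - 12q_A = (165/2 - q_A)q_A - 12q_A.
The leader's first-order condition 141/2 - 2q_A = 0 yields q_A = 141/4.
Then q_S = (125 - 2·(141/4))/4 = 109/8.

35.25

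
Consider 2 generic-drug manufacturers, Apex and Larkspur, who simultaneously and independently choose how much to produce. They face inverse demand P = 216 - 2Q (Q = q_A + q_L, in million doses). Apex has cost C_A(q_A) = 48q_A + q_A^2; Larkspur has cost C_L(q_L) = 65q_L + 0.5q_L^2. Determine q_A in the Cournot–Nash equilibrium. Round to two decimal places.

20.69

Apex's profit: π_A = (216 - 2Q)q_A - (48q_A + q_A²). Setting ∂π_A/∂q_A = 0: 168 - 6q_A - 2(q_L) = 0.
Larkspur's profit: π_L = (216 - 2Q)q_L - (65q_L + (1/2)q_L²). Setting ∂π_L/∂q_L = 0: 151 - 5q_L - 2(q_A) = 0.
Best responses: q_A = (168 - 2q_L)/6, q_L = (151 - 2q_A)/5.
Substituting one into the other gives q_A = 269/13 and q_L = 285/13.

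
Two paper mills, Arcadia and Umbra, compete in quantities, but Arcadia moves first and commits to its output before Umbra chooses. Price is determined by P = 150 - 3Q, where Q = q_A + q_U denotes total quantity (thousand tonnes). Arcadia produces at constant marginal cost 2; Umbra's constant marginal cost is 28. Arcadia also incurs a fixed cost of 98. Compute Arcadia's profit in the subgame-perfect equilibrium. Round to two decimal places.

1163.50

Solve by backward induction. Given q_A, the follower Umbra maximises π_U = (150 - 3q_A - 3q_U)q_U - 28q_U.
Follower FOC: 122 - 3q_A - 6q_U = 0, so q_U(q_A) = (122 - 3q_A)/6.
The leader anticipates this reaction. Substituting into P = 150 - 3Q gives P = 89 - (3/2)q_A, so π_A = (89 - (3/2)q_A)q_A - 2q_A.
Leader FOC: 87 - 3q_A = 0, so q_A = 29.
Then q_U = (122 - 3·29)/6 = 35/6.
Price P = 150 - 3·(209/6) = 91/2.
Arcadia's profit: (91/2 - 2)·29 - 98 = 1163.5000.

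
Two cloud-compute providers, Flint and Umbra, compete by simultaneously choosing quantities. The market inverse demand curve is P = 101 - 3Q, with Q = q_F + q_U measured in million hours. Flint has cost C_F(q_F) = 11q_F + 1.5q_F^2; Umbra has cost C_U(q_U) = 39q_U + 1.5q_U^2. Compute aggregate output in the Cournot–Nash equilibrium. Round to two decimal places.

Flint's profit: π_F = (101 - 3Q)q_F - (11q_F + (3/2)q_F²). Setting ∂π_F/∂q_F = 0: 90 - 9q_F - 3(q_U) = 0.
Umbra's first-order condition: 62 - 9q_U - 3(q_F) = 0.
Rearranging gives the reaction functions q_F = (90 - 3q_U)/9 and q_U = (62 - 3q_F)/9.
Substituting one into the other gives q_F = 26/3 and q_U = 4.
Total output Q = 26/3 + 4 = 38/3.

12.67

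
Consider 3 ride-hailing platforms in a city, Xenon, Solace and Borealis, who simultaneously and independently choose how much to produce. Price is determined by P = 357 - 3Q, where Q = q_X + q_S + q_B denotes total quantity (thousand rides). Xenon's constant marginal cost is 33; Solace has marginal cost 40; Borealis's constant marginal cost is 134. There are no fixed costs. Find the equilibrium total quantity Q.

72

Xenon's profit: π_X = (357 - 3Q)q_X - (33q_X). Setting ∂π_X/∂q_X = 0: 324 - 6q_X - 3(q_S + q_B) = 0.
Solace's profit: π_S = (357 - 3Q)q_S - (40q_S). Setting ∂π_S/∂q_S = 0: 317 - 6q_S - 3(q_X + q_B) = 0.
Borealis's first-order condition: 223 - 6q_B - 3(q_X + q_S) = 0.
Summing all 3 equations gives 864 − 12Q = 0, hence Q = 72.
Back-substituting: q_X = (324 − 216)/3 = 36, q_S = (317 − 216)/3 = 101/3, q_B = (223 − 216)/3 = 7/3.
Total output Q = 36 + 101/3 + 7/3 = 72.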